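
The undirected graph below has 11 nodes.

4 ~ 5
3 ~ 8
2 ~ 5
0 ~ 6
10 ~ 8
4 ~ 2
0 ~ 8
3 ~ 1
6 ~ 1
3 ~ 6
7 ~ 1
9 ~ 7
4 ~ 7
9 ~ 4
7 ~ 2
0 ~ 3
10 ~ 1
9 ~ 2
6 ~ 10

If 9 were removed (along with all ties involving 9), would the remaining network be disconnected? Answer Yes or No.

Even without 9, every remaining node can still reach every other (the residual graph is connected), so 9 is not a cut vertex.

No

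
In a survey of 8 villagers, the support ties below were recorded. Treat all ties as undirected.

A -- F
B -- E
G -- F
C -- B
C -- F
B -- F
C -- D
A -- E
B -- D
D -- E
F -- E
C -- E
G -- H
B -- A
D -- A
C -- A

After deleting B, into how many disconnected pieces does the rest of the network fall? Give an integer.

1

B's neighbors (A, C, D, E, and F) remain reachable from one another through other ties, so the rest of the network stays in one piece.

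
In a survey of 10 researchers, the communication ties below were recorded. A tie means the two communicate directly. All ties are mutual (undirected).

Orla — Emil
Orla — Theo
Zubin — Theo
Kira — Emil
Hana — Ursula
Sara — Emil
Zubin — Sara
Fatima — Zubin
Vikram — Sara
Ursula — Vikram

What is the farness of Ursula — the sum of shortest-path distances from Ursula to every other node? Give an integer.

Distances from Ursula: Emil:3, Fatima:4, Hana:1, Kira:4, Orla:4, Sara:2, Theo:4, Vikram:1, Zubin:3.
Sum = 3 + 4 + 1 + 4 + 4 + 2 + 4 + 1 + 3 = 26.

26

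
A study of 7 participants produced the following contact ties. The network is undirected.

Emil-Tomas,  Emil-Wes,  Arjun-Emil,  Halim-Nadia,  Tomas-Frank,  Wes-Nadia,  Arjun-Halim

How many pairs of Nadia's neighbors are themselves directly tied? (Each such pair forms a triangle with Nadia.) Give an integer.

Nadia's neighbors are Halim and Wes, but none of them are tied to each other, so no triangle contains Nadia.

0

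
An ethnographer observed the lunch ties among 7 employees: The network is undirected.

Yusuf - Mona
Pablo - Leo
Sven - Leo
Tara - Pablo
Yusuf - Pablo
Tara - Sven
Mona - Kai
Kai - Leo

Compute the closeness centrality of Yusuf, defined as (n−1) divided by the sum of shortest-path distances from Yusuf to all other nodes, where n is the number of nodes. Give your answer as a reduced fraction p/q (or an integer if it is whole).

6/11

Distances from Yusuf: Kai:2, Leo:2, Mona:1, Pablo:1, Sven:3, Tara:2. Sum = 11.
n = 7, so closeness = 6/11.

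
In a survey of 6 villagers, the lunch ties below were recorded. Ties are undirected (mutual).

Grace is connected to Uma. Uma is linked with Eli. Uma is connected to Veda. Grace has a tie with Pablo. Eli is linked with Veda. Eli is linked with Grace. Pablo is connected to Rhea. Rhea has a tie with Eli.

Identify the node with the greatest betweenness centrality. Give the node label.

Unnormalized betweenness of each node: Eli:11/3, Grace:13/6, Pablo:1/2, Rhea:5/6, Uma:5/6, Veda:0.
Eli has the largest value, 11/3, making it the main broker — the node through which the most shortest paths run.

Eli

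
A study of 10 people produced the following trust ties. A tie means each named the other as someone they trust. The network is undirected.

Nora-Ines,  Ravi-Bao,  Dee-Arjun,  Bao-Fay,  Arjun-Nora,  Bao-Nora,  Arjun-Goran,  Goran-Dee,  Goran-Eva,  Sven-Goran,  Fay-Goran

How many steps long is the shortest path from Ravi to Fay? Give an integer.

One shortest route is Ravi – Bao – Fay, which uses 2 edges, and Ravi and Fay are not directly tied, so nothing shorter exists. So d(Ravi,Fay) = 2.

2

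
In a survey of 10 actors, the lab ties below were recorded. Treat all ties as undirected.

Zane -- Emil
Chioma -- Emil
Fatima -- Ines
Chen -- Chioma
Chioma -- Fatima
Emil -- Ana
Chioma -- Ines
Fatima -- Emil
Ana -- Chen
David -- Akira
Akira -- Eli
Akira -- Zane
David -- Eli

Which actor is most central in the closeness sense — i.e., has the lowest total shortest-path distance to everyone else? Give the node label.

Emil

Farness (sum of distances to all others) for each node — Akira:22, Ana:22, Chen:25, Chioma:19, David:29, Eli:29, Emil:16, Fatima:20, Ines:26, Zane:18.
The smallest farness is 16, for Emil, so Emil has the highest closeness.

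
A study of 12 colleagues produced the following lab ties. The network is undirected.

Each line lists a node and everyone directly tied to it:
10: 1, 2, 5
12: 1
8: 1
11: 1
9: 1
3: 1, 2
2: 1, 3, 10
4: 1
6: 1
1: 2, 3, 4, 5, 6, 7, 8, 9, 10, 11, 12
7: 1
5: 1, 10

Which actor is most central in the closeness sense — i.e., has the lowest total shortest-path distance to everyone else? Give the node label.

Farness (sum of distances to all others) for each node — 1:11, 2:19, 3:20, 4:21, 5:20, 6:21, 7:21, 8:21, 9:21, 10:19, 11:21, 12:21.
The smallest farness is 11, for 1, so 1 has the highest closeness.

1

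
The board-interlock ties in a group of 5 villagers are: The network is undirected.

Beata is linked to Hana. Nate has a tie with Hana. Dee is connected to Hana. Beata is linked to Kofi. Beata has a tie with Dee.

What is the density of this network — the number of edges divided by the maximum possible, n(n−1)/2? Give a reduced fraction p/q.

There are 5 edges and 5 nodes, so the maximum possible is C(5,2) = 10.
Density = 5/10 = 1/2.

1/2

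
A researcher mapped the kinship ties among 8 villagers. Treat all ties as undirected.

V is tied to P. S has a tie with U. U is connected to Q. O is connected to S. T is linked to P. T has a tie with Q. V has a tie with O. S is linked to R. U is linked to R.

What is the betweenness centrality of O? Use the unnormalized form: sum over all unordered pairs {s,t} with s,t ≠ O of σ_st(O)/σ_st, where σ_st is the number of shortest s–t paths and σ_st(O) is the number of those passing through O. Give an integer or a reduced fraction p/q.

9/2

Pairs whose geodesics pass through O — S–V: 1; S–P: 1; V–U: 1; V–R: 1; P–R: 1/2.
All other pairs contribute 0.
Summing the contributions gives betweenness(O) = 9/2.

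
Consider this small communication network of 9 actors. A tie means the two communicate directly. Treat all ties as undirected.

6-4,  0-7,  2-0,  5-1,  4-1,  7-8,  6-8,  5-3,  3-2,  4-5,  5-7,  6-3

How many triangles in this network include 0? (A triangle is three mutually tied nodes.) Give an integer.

0's neighbors are 2 and 7, but none of them are tied to each other, so no triangle contains 0.

0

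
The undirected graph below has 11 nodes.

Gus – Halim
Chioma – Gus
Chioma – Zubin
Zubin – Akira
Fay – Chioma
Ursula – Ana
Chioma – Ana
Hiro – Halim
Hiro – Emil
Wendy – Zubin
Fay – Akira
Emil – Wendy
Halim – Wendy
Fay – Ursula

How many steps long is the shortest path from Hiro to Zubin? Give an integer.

3

One shortest route is Hiro – Emil – Wendy – Zubin, which uses 3 edges, and at distance 2 from Hiro we only reach {Gus, Wendy}, which does not include Zubin. So d(Hiro,Zubin) = 3.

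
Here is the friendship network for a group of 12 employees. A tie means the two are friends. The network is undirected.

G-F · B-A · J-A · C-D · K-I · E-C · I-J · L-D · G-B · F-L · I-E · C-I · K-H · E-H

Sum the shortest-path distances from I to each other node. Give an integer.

Distances from I: A:2, B:3, C:1, D:2, E:1, F:4, G:4, H:2, J:1, K:1, L:3.
Sum = 2 + 3 + 1 + 2 + 1 + 4 + 4 + 2 + 1 + 1 + 3 = 24.

24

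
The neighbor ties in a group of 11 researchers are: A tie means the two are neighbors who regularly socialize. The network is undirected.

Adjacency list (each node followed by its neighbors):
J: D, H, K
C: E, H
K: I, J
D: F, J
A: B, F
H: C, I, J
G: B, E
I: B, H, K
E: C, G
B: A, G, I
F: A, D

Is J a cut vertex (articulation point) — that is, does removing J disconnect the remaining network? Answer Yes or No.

No

Even without J, every remaining node can still reach every other (the residual graph is connected), so J is not a cut vertex.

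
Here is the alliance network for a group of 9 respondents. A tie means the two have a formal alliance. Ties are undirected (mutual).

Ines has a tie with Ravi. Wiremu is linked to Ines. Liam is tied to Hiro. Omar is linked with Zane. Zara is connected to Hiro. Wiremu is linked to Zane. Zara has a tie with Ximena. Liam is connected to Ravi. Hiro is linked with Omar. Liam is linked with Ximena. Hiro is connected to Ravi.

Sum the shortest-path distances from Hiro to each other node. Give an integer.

Distances from Hiro: Ines:2, Liam:1, Omar:1, Ravi:1, Wiremu:3, Ximena:2, Zane:2, Zara:1.
Sum = 2 + 1 + 1 + 1 + 3 + 2 + 2 + 1 = 13.

13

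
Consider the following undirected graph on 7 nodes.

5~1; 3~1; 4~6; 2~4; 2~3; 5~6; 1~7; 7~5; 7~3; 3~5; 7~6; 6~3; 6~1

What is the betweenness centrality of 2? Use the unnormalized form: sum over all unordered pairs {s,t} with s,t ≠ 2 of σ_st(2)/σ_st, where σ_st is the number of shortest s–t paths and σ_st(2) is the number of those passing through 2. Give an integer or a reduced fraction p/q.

1/2

Pairs whose geodesics pass through 2 — 4–3: 1/2.
All other pairs contribute 0.
Summing the contributions gives betweenness(2) = 1/2.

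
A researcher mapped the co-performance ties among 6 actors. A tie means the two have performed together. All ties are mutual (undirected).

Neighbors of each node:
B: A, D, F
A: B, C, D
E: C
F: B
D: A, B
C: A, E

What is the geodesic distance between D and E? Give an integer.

One shortest route is D – A – C – E, which uses 3 edges, and at distance 2 from D we only reach {C, F}, which does not include E. So d(D,E) = 3.

3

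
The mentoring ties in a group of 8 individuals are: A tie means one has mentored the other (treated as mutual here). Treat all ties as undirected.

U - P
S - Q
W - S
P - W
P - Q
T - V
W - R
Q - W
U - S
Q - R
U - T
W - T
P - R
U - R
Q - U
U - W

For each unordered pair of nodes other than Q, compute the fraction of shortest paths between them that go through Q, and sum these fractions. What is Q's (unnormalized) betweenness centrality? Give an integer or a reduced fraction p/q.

Pairs whose geodesics pass through Q — S–R: 1/3; S–P: 1/3.
All other pairs contribute 0.
Summing the contributions gives betweenness(Q) = 2/3.

2/3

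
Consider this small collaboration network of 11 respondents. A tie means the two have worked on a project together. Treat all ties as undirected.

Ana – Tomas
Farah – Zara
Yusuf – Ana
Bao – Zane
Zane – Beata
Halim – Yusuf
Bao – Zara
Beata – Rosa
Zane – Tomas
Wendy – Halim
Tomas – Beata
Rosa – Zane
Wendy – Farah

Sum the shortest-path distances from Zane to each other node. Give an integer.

22

Distances from Zane: Ana:2, Bao:1, Beata:1, Farah:3, Halim:4, Rosa:1, Tomas:1, Wendy:4, Yusuf:3, Zara:2.
Sum = 2 + 1 + 1 + 3 + 4 + 1 + 1 + 4 + 3 + 2 = 22.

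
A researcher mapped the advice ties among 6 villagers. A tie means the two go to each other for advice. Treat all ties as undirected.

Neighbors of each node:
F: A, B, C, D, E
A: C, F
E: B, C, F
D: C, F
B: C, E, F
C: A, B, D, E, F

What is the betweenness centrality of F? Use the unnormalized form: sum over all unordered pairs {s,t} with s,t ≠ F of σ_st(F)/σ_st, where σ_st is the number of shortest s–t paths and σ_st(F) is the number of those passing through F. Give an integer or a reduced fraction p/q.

5/2

Pairs whose geodesics pass through F — E–A: 1/2; E–D: 1/2; A–B: 1/2; A–D: 1/2; B–D: 1/2.
All other pairs contribute 0.
Summing the contributions gives betweenness(F) = 5/2.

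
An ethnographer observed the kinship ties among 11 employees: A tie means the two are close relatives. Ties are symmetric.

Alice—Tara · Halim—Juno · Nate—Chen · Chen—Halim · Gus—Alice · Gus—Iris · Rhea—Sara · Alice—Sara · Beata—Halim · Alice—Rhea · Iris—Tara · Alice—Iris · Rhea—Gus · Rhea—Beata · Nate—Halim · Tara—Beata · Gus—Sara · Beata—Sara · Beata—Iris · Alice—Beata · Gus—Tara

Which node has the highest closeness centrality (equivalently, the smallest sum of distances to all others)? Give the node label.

Beata

Farness (sum of distances to all others) for each node — Alice:17, Beata:14, Chen:25, Gus:22, Halim:17, Iris:19, Juno:26, Nate:25, Rhea:19, Sara:19, Tara:19.
The smallest farness is 14, for Beata, so Beata has the highest closeness.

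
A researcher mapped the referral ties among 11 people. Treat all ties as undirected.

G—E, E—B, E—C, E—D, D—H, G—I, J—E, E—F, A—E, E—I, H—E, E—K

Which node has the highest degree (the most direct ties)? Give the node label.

E

Degrees — A:1, B:1, C:1, D:2, E:10, F:1, G:2, H:2, I:2, J:1, K:1.
The maximum is 10, attained only by E.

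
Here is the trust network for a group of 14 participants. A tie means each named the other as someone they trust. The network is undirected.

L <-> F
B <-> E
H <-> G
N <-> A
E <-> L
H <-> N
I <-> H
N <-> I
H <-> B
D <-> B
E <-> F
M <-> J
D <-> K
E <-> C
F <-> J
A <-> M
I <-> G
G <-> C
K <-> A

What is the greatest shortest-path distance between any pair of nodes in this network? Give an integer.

4

Eccentricity of each node (its greatest distance to any other): A:4, B:4, C:4, D:4, E:4, F:4, G:4, H:4, I:4, J:4, K:4, L:4, M:4, N:4.
The maximum eccentricity is 4, realized for instance by the pair F–K via F – J – M – A – K. So the diameter is 4.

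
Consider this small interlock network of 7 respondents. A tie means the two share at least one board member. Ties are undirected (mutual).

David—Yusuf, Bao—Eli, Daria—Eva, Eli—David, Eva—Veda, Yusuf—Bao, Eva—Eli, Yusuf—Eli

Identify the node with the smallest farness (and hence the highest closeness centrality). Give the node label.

Farness (sum of distances to all others) for each node — Bao:12, Daria:14, David:12, Eli:8, Eva:9, Veda:14, Yusuf:11.
The smallest farness is 8, for Eli, so Eli has the highest closeness.

Eli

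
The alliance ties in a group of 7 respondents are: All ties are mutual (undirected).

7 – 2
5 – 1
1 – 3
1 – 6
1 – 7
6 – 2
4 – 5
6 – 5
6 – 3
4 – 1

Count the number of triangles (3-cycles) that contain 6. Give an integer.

2

6's neighbors: 1, 2, 3, and 5.
Neighbor pairs that are themselves tied: 6–1–3; 6–1–5. Each forms one triangle with 6, for 2 in total.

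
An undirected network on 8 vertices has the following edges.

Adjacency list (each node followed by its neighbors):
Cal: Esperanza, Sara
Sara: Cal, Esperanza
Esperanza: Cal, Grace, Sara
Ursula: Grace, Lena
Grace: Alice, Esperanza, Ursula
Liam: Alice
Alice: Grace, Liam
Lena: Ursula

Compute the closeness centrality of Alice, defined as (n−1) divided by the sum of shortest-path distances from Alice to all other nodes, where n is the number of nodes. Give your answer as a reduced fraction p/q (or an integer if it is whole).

7/15

Distances from Alice: Cal:3, Esperanza:2, Grace:1, Lena:3, Liam:1, Sara:3, Ursula:2. Sum = 15.
n = 8, so closeness = 7/15.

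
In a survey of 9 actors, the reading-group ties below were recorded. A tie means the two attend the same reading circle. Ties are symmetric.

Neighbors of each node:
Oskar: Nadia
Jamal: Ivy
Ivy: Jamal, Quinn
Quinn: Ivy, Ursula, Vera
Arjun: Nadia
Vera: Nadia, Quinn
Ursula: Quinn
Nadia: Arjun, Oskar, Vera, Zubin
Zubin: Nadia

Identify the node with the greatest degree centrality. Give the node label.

Nadia

Degrees — Arjun:1, Ivy:2, Jamal:1, Nadia:4, Oskar:1, Quinn:3, Ursula:1, Vera:2, Zubin:1.
The maximum is 4, attained only by Nadia.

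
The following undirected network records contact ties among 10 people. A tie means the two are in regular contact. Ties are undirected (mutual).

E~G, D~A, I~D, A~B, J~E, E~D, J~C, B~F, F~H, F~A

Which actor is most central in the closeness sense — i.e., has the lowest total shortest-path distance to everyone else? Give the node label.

D

Farness (sum of distances to all others) for each node — A:19, B:25, C:33, D:17, E:19, F:24, G:27, H:32, I:25, J:25.
The smallest farness is 17, for D, so D has the highest closeness.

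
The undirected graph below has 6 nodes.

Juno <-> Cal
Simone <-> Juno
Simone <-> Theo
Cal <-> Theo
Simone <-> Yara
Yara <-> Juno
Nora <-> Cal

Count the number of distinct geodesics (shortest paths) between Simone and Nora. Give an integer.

The shortest distance is 3. The length-3 paths are: Simone–Juno–Cal–Nora; Simone–Theo–Cal–Nora.
That gives 2 distinct shortest paths.

2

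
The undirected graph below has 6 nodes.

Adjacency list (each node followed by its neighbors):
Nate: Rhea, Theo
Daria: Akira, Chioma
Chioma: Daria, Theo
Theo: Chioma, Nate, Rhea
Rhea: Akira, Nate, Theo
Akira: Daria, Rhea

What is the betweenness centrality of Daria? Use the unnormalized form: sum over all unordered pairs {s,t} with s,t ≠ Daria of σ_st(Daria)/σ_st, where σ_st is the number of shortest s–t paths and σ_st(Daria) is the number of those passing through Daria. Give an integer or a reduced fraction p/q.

1

Pairs whose geodesics pass through Daria — Chioma–Akira: 1.
All other pairs contribute 0.
Summing the contributions gives betweenness(Daria) = 1.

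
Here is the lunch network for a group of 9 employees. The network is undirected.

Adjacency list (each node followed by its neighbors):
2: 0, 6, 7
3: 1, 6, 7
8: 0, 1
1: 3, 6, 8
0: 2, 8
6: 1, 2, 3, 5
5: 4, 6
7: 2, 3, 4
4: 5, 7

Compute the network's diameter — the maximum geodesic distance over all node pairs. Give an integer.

Eccentricity of each node (its greatest distance to any other): 0:3, 1:3, 2:2, 3:3, 4:4, 5:3, 6:2, 7:3, 8:4.
The maximum eccentricity is 4, realized for instance by the pair 8–4 via 8 – 1 – 6 – 5 – 4. So the diameter is 4.

4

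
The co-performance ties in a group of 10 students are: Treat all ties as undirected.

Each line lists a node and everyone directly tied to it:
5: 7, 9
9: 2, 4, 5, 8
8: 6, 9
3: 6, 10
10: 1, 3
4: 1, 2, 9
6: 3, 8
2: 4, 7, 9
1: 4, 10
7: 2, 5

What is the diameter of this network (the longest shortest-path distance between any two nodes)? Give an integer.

Eccentricity of each node (its greatest distance to any other): 1:3, 2:4, 3:5, 4:3, 5:4, 6:4, 7:5, 8:3, 9:3, 10:4.
The maximum eccentricity is 5, realized for instance by the pair 3–7 via 3 – 6 – 8 – 9 – 5 – 7. So the diameter is 5.

5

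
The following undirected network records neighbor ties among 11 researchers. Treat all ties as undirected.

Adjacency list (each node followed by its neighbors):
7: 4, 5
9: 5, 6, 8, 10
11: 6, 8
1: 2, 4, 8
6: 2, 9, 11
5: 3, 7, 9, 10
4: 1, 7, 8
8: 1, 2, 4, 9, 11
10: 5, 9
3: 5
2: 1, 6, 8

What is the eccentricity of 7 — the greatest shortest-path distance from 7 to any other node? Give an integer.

3

Distances from 7: 1:2, 2:3, 3:2, 4:1, 5:1, 6:3, 8:2, 9:2, 10:2, 11:3.
The largest is 3 (to 2, 11, and 6), so the eccentricity of 7 is 3.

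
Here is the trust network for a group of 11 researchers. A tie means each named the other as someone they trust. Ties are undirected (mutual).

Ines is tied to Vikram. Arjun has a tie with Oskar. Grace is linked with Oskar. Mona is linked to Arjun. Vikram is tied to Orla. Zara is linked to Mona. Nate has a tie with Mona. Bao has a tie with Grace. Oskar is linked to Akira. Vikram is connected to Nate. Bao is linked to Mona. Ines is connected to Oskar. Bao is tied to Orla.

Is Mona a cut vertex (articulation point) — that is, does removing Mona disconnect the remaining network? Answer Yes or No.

Removing Mona leaves {Akira, Arjun, Bao, Grace, Ines, Nate, Orla, Oskar, and Vikram} with no path to {Zara}, so the network splits into 2 components. Mona is a cut vertex.

Yes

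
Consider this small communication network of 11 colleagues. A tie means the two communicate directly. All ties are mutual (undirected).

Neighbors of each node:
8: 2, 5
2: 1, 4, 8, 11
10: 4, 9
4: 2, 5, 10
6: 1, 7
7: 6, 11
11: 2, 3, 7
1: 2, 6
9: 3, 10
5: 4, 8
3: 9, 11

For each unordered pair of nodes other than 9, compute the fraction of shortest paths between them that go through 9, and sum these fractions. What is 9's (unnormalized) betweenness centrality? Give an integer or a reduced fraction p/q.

17/6

Pairs whose geodesics pass through 9 — 5–3: 1/3; 4–3: 1/2; 10–3: 1; 10–11: 1/2; 10–7: 1/2.
All other pairs contribute 0.
Summing the contributions gives betweenness(9) = 17/6.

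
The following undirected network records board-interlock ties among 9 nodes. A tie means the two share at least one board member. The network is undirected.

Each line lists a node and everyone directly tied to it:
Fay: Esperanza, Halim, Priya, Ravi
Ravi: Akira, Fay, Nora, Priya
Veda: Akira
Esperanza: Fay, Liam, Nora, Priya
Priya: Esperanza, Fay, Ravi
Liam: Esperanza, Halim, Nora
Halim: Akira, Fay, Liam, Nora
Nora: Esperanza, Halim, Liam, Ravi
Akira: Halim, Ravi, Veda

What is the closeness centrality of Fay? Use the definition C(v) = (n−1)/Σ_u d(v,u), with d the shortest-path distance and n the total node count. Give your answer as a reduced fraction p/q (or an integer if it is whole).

Distances from Fay: Akira:2, Esperanza:1, Halim:1, Liam:2, Nora:2, Priya:1, Ravi:1, Veda:3. Sum = 13.
n = 9, so closeness = 8/13.

8/13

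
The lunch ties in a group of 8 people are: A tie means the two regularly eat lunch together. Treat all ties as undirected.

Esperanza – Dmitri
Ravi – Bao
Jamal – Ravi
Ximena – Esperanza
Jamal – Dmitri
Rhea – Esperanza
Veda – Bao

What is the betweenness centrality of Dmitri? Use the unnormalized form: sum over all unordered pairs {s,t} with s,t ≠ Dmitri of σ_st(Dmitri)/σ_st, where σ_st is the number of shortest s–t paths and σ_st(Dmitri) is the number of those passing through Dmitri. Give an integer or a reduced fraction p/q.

Pairs whose geodesics pass through Dmitri — Ximena–Bao: 1; Ximena–Veda: 1; Ximena–Ravi: 1; Ximena–Jamal: 1; Bao–Esperanza: 1; Bao–Rhea: 1; Veda–Esperanza: 1; Veda–Rhea: 1; Esperanza–Ravi: 1; Esperanza–Jamal: 1; Ravi–Rhea: 1; Jamal–Rhea: 1.
All other pairs contribute 0.
Summing the contributions gives betweenness(Dmitri) = 12.

12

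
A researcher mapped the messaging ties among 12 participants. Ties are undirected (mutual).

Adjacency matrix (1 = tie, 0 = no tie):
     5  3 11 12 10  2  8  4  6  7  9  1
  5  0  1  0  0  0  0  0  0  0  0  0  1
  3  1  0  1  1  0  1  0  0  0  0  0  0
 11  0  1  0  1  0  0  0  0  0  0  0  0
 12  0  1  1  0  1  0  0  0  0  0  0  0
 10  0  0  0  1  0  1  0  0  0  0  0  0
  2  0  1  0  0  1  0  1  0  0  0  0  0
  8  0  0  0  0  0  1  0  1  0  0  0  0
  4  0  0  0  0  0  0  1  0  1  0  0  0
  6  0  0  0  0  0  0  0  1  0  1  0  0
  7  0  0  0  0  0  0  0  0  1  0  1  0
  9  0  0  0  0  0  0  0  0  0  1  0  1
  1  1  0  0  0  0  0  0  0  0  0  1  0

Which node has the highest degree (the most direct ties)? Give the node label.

3

Degrees — 1:2, 2:3, 3:4, 4:2, 5:2, 6:2, 7:2, 8:2, 9:2, 10:2, 11:2, 12:3.
The maximum is 4, attained only by 3.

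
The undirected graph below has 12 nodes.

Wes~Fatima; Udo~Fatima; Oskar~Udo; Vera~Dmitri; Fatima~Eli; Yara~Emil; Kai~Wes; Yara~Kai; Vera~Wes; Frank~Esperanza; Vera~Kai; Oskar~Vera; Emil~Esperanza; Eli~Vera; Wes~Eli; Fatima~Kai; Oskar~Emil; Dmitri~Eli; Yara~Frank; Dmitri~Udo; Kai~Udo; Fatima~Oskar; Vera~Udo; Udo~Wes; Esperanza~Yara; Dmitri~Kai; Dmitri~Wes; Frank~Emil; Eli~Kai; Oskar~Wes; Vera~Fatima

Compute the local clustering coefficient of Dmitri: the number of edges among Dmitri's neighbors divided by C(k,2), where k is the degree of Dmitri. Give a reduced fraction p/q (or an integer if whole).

Dmitri's neighbors: Eli, Kai, Udo, Vera, and Wes (k = 5).
Possible neighbor pairs: C(5,2) = 10. Edges among them: Eli–Kai, Eli–Vera, Eli–Wes, Kai–Udo, Kai–Vera, Kai–Wes, Udo–Vera, Udo–Wes, Vera–Wes → e = 9.
Clustering(Dmitri) = 9/10.

9/10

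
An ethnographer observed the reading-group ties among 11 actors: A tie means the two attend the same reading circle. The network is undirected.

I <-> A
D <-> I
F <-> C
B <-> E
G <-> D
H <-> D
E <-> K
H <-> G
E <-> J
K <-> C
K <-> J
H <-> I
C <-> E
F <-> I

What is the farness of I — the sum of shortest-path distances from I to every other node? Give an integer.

22

Distances from I: A:1, B:4, C:2, D:1, E:3, F:1, G:2, H:1, J:4, K:3.
Sum = 1 + 4 + 2 + 1 + 3 + 1 + 2 + 1 + 4 + 3 = 22.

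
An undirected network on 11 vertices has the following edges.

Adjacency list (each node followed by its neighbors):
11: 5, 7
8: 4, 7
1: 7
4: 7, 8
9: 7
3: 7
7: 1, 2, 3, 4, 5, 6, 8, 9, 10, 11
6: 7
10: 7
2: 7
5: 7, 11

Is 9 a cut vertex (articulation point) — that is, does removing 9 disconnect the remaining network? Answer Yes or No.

Even without 9, every remaining node can still reach every other (the residual graph is connected), so 9 is not a cut vertex.

No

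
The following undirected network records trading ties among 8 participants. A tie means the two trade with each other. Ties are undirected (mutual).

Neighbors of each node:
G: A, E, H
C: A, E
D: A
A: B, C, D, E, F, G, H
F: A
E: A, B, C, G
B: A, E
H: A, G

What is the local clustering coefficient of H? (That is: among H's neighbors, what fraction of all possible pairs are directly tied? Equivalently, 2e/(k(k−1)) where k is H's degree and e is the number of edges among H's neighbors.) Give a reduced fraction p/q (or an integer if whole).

H's neighbors: A and G (k = 2).
Possible neighbor pairs: C(2,2) = 1. Edges among them: A–G → e = 1.
Clustering(H) = 1/1.

1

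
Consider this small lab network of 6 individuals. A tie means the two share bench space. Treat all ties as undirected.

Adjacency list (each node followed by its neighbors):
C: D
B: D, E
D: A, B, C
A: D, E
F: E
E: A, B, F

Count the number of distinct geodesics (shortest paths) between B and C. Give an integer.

The shortest distance is 2, and the only length-2 path is B–D–C. So there is exactly 1 shortest path.

1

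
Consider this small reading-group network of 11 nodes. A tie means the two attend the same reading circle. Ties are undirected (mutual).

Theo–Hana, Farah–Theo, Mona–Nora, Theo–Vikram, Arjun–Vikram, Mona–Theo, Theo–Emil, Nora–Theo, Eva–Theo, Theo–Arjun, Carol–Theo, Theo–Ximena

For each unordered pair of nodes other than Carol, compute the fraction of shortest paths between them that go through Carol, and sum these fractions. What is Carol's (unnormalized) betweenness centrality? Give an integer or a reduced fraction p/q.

No shortest path between any pair of other nodes passes through Carol.
Summing the contributions gives betweenness(Carol) = 0.

0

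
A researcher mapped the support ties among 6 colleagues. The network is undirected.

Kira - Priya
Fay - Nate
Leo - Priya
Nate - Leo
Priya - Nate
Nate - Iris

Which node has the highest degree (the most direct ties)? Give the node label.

Degrees — Fay:1, Iris:1, Kira:1, Leo:2, Nate:4, Priya:3.
The maximum is 4, attained only by Nate.

Nate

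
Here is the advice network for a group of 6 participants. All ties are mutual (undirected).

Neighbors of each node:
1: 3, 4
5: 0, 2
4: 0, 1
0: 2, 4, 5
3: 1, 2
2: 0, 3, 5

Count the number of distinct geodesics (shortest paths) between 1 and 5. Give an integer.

The shortest distance is 3. The length-3 paths are: 1–4–0–5; 1–3–2–5.
That gives 2 distinct shortest paths.

2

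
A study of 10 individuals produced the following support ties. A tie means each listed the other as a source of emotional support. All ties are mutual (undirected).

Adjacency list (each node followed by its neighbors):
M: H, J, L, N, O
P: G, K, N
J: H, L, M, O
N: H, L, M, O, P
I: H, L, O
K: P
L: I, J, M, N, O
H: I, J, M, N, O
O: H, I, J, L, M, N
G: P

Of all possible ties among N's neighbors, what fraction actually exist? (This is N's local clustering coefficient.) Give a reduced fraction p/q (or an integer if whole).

N's neighbors: H, L, M, O, and P (k = 5).
Possible neighbor pairs: C(5,2) = 10. Edges among them: H–M, H–O, L–M, L–O, M–O → e = 5.
Clustering(N) = 5/10 = 1/2.

1/2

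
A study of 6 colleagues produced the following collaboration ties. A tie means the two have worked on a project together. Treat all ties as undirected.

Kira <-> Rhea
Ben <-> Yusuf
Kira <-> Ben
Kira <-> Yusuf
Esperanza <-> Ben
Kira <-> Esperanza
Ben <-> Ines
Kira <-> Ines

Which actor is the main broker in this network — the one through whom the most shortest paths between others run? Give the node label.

Kira

Unnormalized betweenness of each node: Ben:3/2, Esperanza:0, Ines:0, Kira:11/2, Rhea:0, Yusuf:0.
Kira has the largest value, 11/2, making it the main broker — the node through which the most shortest paths run.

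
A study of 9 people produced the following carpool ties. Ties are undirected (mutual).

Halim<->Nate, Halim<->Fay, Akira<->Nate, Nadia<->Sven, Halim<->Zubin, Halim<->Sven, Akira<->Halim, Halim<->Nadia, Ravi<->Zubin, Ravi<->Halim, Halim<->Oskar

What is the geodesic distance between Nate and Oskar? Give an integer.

2

One shortest route is Nate – Halim – Oskar, which uses 2 edges, and Nate and Oskar are not directly tied, so nothing shorter exists. So d(Nate,Oskar) = 2.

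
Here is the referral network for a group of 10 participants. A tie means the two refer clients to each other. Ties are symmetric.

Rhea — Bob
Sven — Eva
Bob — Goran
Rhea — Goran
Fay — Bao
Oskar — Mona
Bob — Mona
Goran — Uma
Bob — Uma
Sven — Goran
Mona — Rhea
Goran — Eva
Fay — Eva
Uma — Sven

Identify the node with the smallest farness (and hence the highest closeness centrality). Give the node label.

Farness (sum of distances to all others) for each node — Bao:32, Bob:17, Eva:18, Fay:24, Goran:15, Mona:22, Oskar:30, Rhea:18, Sven:19, Uma:19.
The smallest farness is 15, for Goran, so Goran has the highest closeness.

Goran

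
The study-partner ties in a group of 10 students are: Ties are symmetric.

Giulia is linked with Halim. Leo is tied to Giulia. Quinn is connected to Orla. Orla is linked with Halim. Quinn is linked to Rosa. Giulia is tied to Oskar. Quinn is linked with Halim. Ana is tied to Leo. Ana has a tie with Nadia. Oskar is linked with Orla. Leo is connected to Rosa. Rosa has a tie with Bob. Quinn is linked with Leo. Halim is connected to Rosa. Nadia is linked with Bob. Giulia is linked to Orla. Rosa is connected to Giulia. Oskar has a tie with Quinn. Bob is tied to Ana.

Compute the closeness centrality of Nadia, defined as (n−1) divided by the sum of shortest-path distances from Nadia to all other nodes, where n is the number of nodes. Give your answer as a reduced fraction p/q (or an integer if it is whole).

9/23

Distances from Nadia: Ana:1, Bob:1, Giulia:3, Halim:3, Leo:2, Orla:4, Oskar:4, Quinn:3, Rosa:2. Sum = 23.
n = 10, so closeness = 9/23.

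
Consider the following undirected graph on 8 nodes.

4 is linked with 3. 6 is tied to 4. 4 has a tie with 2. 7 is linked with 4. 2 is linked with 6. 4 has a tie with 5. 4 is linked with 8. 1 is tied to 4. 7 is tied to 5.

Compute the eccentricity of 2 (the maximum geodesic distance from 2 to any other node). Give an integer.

Distances from 2: 1:2, 3:2, 4:1, 5:2, 6:1, 7:2, 8:2.
The largest is 2 (to 8, 3, 5, 7, and 1), so the eccentricity of 2 is 2.

2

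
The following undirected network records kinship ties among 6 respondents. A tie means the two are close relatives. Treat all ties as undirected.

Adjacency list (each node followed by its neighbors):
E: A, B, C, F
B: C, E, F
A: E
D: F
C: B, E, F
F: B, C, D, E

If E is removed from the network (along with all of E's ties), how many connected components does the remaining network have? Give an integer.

Without E, the remaining ties split the others into: {B, C, D, F}; {A}.
That's 2 separate components.

2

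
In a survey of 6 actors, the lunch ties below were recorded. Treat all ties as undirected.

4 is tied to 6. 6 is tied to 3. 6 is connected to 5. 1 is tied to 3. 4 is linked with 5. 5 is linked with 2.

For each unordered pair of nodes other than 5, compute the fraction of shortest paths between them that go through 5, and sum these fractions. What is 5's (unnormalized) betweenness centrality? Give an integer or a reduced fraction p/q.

4

Pairs whose geodesics pass through 5 — 1–2: 1; 4–2: 1; 3–2: 1; 2–6: 1.
All other pairs contribute 0.
Summing the contributions gives betweenness(5) = 4.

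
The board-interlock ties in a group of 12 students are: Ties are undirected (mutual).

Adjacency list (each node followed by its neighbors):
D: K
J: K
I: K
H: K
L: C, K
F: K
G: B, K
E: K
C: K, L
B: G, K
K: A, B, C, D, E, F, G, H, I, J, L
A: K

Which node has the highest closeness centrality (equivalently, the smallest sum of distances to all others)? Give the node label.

Farness (sum of distances to all others) for each node — A:21, B:20, C:20, D:21, E:21, F:21, G:20, H:21, I:21, J:21, K:11, L:20.
The smallest farness is 11, for K, so K has the highest closeness.

K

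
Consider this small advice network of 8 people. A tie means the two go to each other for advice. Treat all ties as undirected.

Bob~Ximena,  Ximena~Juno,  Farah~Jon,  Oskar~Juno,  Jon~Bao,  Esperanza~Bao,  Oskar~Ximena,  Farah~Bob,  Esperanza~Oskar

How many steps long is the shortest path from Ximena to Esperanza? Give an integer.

2

One shortest route is Ximena – Oskar – Esperanza, which uses 2 edges, and Ximena and Esperanza are not directly tied, so nothing shorter exists. So d(Ximena,Esperanza) = 2.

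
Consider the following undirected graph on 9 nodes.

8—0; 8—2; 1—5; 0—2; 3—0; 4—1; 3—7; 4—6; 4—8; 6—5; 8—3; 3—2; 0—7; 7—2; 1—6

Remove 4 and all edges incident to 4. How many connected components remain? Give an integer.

2

Without 4, the remaining ties split the others into: {1, 5, 6}; {0, 2, 3, 7, 8}.
That's 2 separate components.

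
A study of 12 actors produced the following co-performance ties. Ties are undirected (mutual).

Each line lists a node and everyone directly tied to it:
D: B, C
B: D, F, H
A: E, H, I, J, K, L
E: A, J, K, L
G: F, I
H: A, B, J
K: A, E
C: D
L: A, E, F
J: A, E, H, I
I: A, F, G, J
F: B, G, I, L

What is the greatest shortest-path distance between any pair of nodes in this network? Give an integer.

5

Eccentricity of each node (its greatest distance to any other): A:4, B:3, C:5, D:4, E:5, F:3, G:4, H:3, I:4, J:4, K:5, L:4.
The maximum eccentricity is 5, realized for instance by the pair E–C via E – L – F – B – D – C. So the diameter is 5.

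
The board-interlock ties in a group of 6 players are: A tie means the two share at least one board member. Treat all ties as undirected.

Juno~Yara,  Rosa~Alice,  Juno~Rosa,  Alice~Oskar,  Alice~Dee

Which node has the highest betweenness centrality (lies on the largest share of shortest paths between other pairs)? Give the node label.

Unnormalized betweenness of each node: Alice:7, Dee:0, Juno:4, Oskar:0, Rosa:6, Yara:0.
Alice has the largest value, 7, making it the main broker — the node through which the most shortest paths run.

Alice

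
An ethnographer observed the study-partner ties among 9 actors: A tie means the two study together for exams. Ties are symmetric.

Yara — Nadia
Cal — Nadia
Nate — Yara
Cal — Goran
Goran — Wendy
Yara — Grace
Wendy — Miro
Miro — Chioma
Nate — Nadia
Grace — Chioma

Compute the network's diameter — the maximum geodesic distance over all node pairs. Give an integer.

4

Eccentricity of each node (its greatest distance to any other): Cal:4, Chioma:4, Goran:4, Grace:4, Miro:4, Nadia:4, Nate:4, Wendy:4, Yara:4.
The maximum eccentricity is 4, realized for instance by the pair Yara–Wendy via Yara – Grace – Chioma – Miro – Wendy. So the diameter is 4.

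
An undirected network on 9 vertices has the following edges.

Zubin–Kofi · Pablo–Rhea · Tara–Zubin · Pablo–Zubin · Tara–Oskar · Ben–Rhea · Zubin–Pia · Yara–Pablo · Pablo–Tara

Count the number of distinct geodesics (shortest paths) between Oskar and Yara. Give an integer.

The shortest distance is 3, and the only length-3 path is Oskar–Tara–Pablo–Yara. So there is exactly 1 shortest path.

1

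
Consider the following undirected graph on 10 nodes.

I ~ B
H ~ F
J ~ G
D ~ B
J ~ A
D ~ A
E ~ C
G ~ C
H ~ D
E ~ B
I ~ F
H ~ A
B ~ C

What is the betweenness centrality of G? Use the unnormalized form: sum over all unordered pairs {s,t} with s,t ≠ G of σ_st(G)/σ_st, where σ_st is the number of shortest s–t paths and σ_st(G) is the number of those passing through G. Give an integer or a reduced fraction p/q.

Pairs whose geodesics pass through G — A–C: 1/2; J–C: 1; J–E: 1; J–B: 1/2; J–I: 1/3.
All other pairs contribute 0.
Summing the contributions gives betweenness(G) = 10/3.

10/3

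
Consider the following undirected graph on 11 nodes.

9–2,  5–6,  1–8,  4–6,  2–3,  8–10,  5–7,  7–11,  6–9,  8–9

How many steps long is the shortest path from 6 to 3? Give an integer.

One shortest route is 6 – 9 – 2 – 3, which uses 3 edges, and at distance 2 from 6 we only reach {2, 7, 8}, which does not include 3. So d(6,3) = 3.

3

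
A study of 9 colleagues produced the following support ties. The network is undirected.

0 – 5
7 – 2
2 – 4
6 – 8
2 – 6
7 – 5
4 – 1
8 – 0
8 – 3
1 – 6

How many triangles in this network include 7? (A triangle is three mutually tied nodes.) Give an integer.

0

7's neighbors are 2 and 5, but none of them are tied to each other, so no triangle contains 7.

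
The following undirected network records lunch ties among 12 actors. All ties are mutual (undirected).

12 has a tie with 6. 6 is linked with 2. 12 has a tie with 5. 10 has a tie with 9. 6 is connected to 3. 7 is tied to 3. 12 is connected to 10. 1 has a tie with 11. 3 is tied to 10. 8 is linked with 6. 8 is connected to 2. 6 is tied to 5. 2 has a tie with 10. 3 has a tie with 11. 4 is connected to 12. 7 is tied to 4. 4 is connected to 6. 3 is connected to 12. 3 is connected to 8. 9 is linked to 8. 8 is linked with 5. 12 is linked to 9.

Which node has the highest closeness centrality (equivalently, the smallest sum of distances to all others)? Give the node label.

Farness (sum of distances to all others) for each node — 1:34, 2:23, 3:16, 4:22, 5:23, 6:17, 7:24, 8:18, 9:23, 10:19, 11:24, 12:17.
The smallest farness is 16, for 3, so 3 has the highest closeness.

3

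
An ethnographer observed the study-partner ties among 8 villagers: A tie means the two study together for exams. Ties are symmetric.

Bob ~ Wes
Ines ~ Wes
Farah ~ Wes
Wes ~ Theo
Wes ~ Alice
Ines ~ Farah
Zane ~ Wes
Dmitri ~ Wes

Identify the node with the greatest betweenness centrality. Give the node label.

Unnormalized betweenness of each node: Alice:0, Bob:0, Dmitri:0, Farah:0, Ines:0, Theo:0, Wes:20, Zane:0.
Wes has the largest value, 20, making it the main broker — the node through which the most shortest paths run.

Wes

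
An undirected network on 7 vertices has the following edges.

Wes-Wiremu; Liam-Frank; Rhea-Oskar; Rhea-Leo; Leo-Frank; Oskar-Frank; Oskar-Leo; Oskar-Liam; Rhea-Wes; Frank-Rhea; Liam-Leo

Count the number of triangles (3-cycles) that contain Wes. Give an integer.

Wes's neighbors are Rhea and Wiremu, but none of them are tied to each other, so no triangle contains Wes.

0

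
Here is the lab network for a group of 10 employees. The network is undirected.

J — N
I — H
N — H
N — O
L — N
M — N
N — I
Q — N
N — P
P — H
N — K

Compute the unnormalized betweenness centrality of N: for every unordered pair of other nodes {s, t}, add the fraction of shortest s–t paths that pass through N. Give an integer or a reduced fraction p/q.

67/2

Pairs whose geodesics pass through N — L–K: 1; L–M: 1; L–H: 1; L–P: 1; L–J: 1; L–Q: 1; L–O: 1; L–I: 1; K–M: 1; K–H: 1; K–P: 1; K–J: 1; K–Q: 1; K–O: 1 … (+20 more pairs).
All other pairs contribute 0.
Summing the contributions gives betweenness(N) = 67/2.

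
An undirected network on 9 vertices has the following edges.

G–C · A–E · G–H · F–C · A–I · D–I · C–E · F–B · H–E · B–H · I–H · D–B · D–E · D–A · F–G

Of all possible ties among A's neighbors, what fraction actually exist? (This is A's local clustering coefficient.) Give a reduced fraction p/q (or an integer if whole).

2/3

A's neighbors: D, E, and I (k = 3).
Possible neighbor pairs: C(3,2) = 3. Edges among them: D–E, D–I → e = 2.
Clustering(A) = 2/3.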